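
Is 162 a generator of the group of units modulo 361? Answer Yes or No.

Yes

φ(361) = φ(19^2) = 19·(19−1) = 342 = 2 · 3^2 · 19.
It suffices to check that the order of 162 is not a proper divisor of 342: compute 162^(342/q) for q ∈ {2, 3, 19}.
162^171 ≡ 360 (mod 361)  [q = 2: ≢ 1 ✓]
162^114 ≡ 68 (mod 361)  [q = 3: ≢ 1 ✓]
162^18 ≡ 343 (mod 361)  [q = 19: ≢ 1 ✓]
Every test exponent gives a nontrivial residue, hence 162 generates the full group.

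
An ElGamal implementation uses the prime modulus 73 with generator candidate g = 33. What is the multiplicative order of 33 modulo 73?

72

ord(33) | φ(73) = 73 − 1 = 72 = 2^3 · 3^2.
Divisors of 72: 1, 2, 3, 4, 6, 8, 9, 12, 18, 24, 36, 72.
Test each divisor d:
33^1 ≡ 33 (mod 73)
33^2 ≡ 67 (mod 73)
33^3 ≡ 21 (mod 73)
33^4 ≡ 36 (mod 73)
33^6 ≡ 3 (mod 73)
33^8 ≡ 55 (mod 73)
33^9 ≡ 63 (mod 73)
33^12 ≡ 9 (mod 73)
33^18 ≡ 27 (mod 73)
33^24 ≡ 8 (mod 73)
33^36 ≡ 72 (mod 73)
33^72 ≡ 1 (mod 73) ✓
Hence ord(33) = 72.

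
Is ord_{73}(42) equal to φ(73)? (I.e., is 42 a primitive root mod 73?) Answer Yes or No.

φ(73) = 73 − 1 = 72 = 2^3 · 3^2.
42 is a primitive root mod 73 iff 42^(φ(73)/q) ≢ 1 for every prime q | φ(73), i.e. q ∈ {2, 3}.
42^36 ≡ 72 (mod 73)  [q = 2: ≢ 1 ✓]
42^24 ≡ 64 (mod 73)  [q = 3: ≢ 1 ✓]
All checks pass, so 42 has order 72 and is a primitive root modulo 73.

Yes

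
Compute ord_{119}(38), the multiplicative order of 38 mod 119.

Since 38 ∈ (Z/119Z)^×, its order divides φ(119) = φ(7·17) = (7−1)·(17−1) = 6·16 = 96 = 2^5 · 3.
Divisors of 96: 1, 2, 3, 4, 6, 8, 12, 16, 24, 32, 48, 96.
Compute 38^d (mod 119) for the divisors d until we hit 1:
38^1 ≡ 38 (mod 119)
38^2 ≡ 16 (mod 119)
38^3 ≡ 13 (mod 119)
38^4 ≡ 18 (mod 119)
38^6 ≡ 50 (mod 119)
38^8 ≡ 86 (mod 119)
38^12 ≡ 1 (mod 119) ✓
So ord_119(38) = 12.

12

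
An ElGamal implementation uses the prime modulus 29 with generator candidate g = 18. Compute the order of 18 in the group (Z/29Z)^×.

By Lagrange's theorem, ord_29(18) divides φ(29) = 29 − 1 = 28 = 2^2 · 7.
Divisors of 28: 1, 2, 4, 7, 14, 28.
Evaluate successive powers at the divisors of 28:
18^1 ≡ 18
18^2 ≡ 5
18^4 ≡ 25
18^7 ≡ 17
18^14 ≡ 28
18^28 ≡ 1
Hence ord(18) = 28.

28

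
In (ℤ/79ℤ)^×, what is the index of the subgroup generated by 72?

2

By Lagrange's theorem, ord_79(72) divides φ(79) = 79 − 1 = 78 = 2 · 3 · 13.
Divisors of 78: 1, 2, 3, 6, 13, 26, 39, 78.
Evaluate successive powers at the divisors of 78:
72^1 ≡ 72 (mod 79)
72^2 ≡ 49 (mod 79)
72^3 ≡ 52 (mod 79)
72^6 ≡ 18 (mod 79)
72^13 ≡ 23 (mod 79)
72^26 ≡ 55 (mod 79)
72^39 ≡ 1 (mod 79) ✓
The order of 72 is 39, so the subgroup it generates has 39 elements.
[(Z/79Z)^× : ⟨72⟩] = 78/39 = 2.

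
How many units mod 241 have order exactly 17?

0

φ(241) = 241 − 1 = 240 = 2^4 · 3 · 5.
(Z/241Z)^× is cyclic (|G| = 240); a cyclic group of order m has exactly φ(d) elements of each order d | m, and none otherwise.
Since 17 ∤ 240, the count is 0.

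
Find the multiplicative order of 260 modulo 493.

The order of 260 must divide φ(493) = φ(17·29) = (17−1)·(29−1) = 16·28 = 448 = 2^6 · 7.
Divisors of 448: 1, 2, 4, 7, 8, 14, 16, 28, 32, 56, 64, 112, 224, 448.
Test each divisor d:
260^1 ≡ 260
260^2 ≡ 59
260^4 ≡ 30
260^7 ≡ 231
260^8 ≡ 407
260^14 ≡ 117
260^16 ≡ 1
The smallest such exponent is 16, so the order of 260 is 16.

16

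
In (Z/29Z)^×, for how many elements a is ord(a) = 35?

φ(29) = 29 − 1 = 28 = 2^2 · 7.
(Z/29Z)^× is cyclic (|G| = 28); a cyclic group of order m has exactly φ(d) elements of each order d | m, and none otherwise.
Here 28 is not a multiple of 35, so there are no elements of order 35.

0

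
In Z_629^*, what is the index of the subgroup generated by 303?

By Lagrange's theorem, ord_629(303) divides φ(629) = φ(17·37) = (17−1)·(37−1) = 16·36 = 576 = 2^6 · 3^2.
Divisors of 576: 1, 2, 3, 4, 6, 8, 9, 12, 16, 18, 24, 32, 36, 48, 64, 72, 96, 144, 192, 288, 576.
Compute 303^d (mod 629) for the divisors d until we hit 1:
303^1 ≡ 303 (mod 629)
303^2 ≡ 604 (mod 629)
303^3 ≡ 602 (mod 629)
303^4 ≡ 625 (mod 629)
303^6 ≡ 100 (mod 629)
303^8 ≡ 16 (mod 629)
303^9 ≡ 445 (mod 629)
303^12 ≡ 565 (mod 629)
303^16 ≡ 256 (mod 629)
303^18 ≡ 519 (mod 629)
303^24 ≡ 322 (mod 629)
303^32 ≡ 120 (mod 629)
303^36 ≡ 149 (mod 629)
303^48 ≡ 528 (mod 629)
303^64 ≡ 562 (mod 629)
303^72 ≡ 186 (mod 629)
303^96 ≡ 137 (mod 629)
303^144 ≡ 1 (mod 629) ✓
So ord_629(303) = 144, hence |⟨303⟩| = 144.
The index is φ(629) / ord(303) = 576 / 144 = 4.

4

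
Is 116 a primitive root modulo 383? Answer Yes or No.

φ(383) = 383 − 1 = 382 = 2 · 191.
It suffices to check that the order of 116 is not a proper divisor of 382: compute 116^(382/q) for q ∈ {2, 191}.
116^191 ≡ 1 (mod 383)  [q = 2: ≡ 1 ✗]
116^2 ≡ 51 (mod 383)  [q = 191: ≢ 1 ✓]
The check at q = 2 fails, so 116 generates a proper subgroup.

No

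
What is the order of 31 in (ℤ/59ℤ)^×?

58

By Lagrange's theorem, ord_59(31) divides φ(59) = 59 − 1 = 58 = 2 · 29.
Divisors of 58: 1, 2, 29, 58.
Check 31^d mod 59 for each divisor in increasing order:
31^1 ≡ 31 (mod 59)
31^2 ≡ 17 (mod 59)
31^29 ≡ 58 (mod 59)
31^58 ≡ 1 (mod 59) ✓
The smallest such exponent is 58, so the order of 31 is 58.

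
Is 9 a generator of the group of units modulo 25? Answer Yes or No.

φ(25) = φ(5^2) = 5·(5−1) = 20 = 2^2 · 5.
An element g generates (Z/25Z)^× iff g^(20/q) ≢ 1 (mod 25) for each prime q ∈ {2, 5}.
9^10 ≡ 1 (mod 25)  [q = 2: ≡ 1 ✗]
9^4 ≡ 11 (mod 25)  [q = 5: ≢ 1 ✓]
9^10 ≡ 1 shows ord(9) | 10, strictly less than φ(25); not a primitive root.

No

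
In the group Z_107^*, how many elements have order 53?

52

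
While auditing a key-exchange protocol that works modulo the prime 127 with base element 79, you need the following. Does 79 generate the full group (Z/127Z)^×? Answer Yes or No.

φ(127) = 127 − 1 = 126 = 2 · 3^2 · 7.
Test 79^(126/q) mod 127 for each prime factor q of 126:
79^63 ≡ 1 (mod 127)  [q = 2: ≡ 1 ✗]
79^42 ≡ 107 (mod 127)  [q = 3: ≢ 1 ✓]
79^18 ≡ 16 (mod 127)  [q = 7: ≢ 1 ✓]
Since 79^63 ≡ 1, the order of 79 divides 63 < 126, so 79 is not a primitive root.

No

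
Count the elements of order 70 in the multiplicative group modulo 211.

φ(211) = 211 − 1 = 210 = 2 · 3 · 5 · 7.
Since (Z/211Z)^× is cyclic of order 210, the number of elements of order d is φ(d) when d | 210 and 0 otherwise.
70 = 2 · 5 · 7 divides 210, and φ(70) = 24.

24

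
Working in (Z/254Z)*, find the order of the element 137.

Since 137 ∈ (Z/254Z)^×, its order divides φ(254) = φ(2)·φ(127) = 1·126 = 126 = 2 · 3^2 · 7.
Divisors of 126: 1, 2, 3, 6, 7, 9, 14, 18, 21, 42, 63, 126.
Test each divisor d:
137^1 ≡ 137 (mod 254)
137^2 ≡ 227 (mod 254)
137^3 ≡ 111 (mod 254)
137^6 ≡ 129 (mod 254)
137^7 ≡ 147 (mod 254)
137^9 ≡ 95 (mod 254)
137^14 ≡ 19 (mod 254)
137^18 ≡ 135 (mod 254)
137^21 ≡ 253 (mod 254)
137^42 ≡ 1 (mod 254) ✓
So ord_254(137) = 42.

42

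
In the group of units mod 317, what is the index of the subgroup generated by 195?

1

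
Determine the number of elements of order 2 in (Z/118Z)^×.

1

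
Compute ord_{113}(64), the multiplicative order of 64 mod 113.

14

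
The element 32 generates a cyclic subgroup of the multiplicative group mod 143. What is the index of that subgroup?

By Lagrange's theorem, ord_143(32) divides φ(143) = φ(11·13) = (11−1)·(13−1) = 10·12 = 120 = 2^3 · 3 · 5.
Divisors of 120: 1, 2, 3, 4, 5, 6, 8, 10, 12, 15, 20, 24, 30, 40, 60, 120.
Test each divisor d:
32^1 ≡ 32
32^2 ≡ 23
32^3 ≡ 21
32^4 ≡ 100
32^5 ≡ 54
32^6 ≡ 12
32^8 ≡ 133
32^10 ≡ 56
32^12 ≡ 1
The order of 32 is 12, so the subgroup it generates has 12 elements.
Index = |(Z/143Z)^×| / |⟨32⟩| = 120 / 12 = 10.

10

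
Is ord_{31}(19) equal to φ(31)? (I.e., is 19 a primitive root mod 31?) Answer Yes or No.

φ(31) = 31 − 1 = 30 = 2 · 3 · 5.
19 is a primitive root mod 31 iff 19^(φ(31)/q) ≢ 1 for every prime q | φ(31), i.e. q ∈ {2, 3, 5}.
19^15 ≡ 1 (mod 31)  [q = 2: ≡ 1 ✗]
19^10 ≡ 25 (mod 31)  [q = 3: ≢ 1 ✓]
19^6 ≡ 2 (mod 31)  [q = 5: ≢ 1 ✓]
19^15 ≡ 1 shows ord(19) | 15, strictly less than φ(31); not a primitive root.

No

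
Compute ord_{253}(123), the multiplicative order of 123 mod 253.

By Lagrange's theorem, ord_253(123) divides φ(253) = φ(11·23) = (11−1)·(23−1) = 10·22 = 220 = 2^2 · 5 · 11.
Divisors of 220: 1, 2, 4, 5, 10, 11, 20, 22, 44, 55, 110, 220.
Evaluate successive powers at the divisors of 220:
123^1 ≡ 123 (mod 253)
123^2 ≡ 202 (mod 253)
123^4 ≡ 71 (mod 253)
123^5 ≡ 131 (mod 253)
123^10 ≡ 210 (mod 253)
123^11 ≡ 24 (mod 253)
123^20 ≡ 78 (mod 253)
123^22 ≡ 70 (mod 253)
123^44 ≡ 93 (mod 253)
123^55 ≡ 208 (mod 253)
123^110 ≡ 1 (mod 253) ✓
Hence ord(123) = 110.

110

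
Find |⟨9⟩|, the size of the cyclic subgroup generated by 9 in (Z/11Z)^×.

The order of 9 must divide φ(11) = 11 − 1 = 10 = 2 · 5.
Divisors of 10: 1, 2, 5, 10.
Compute 9^d (mod 11) for the divisors d until we hit 1:
9^1 ≡ 9
9^2 ≡ 4
9^5 ≡ 1
So ord_11(9) = 5.

5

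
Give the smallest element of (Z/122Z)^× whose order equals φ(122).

φ(122) = φ(2)·φ(61) = 1·60 = 60 = 2^2 · 3 · 5.
Test candidates g = 2, 3, … against the prime factors q ∈ {2, 3, 5} of φ(122): g is a generator iff g^(60/q) ≢ 1 for every such q.
g = 2: gcd(2, 122) = 2 > 1, not a unit — skip.
g = 3: 3^30 ≡ 1 — hits 1, so not a primitive root.
g = 4: gcd(4, 122) = 2 > 1, not a unit — skip.
g = 5: 5^30 ≡ 1 — hits 1, so not a primitive root.
g = 6: gcd(6, 122) = 2 > 1, not a unit — skip.
g = 7: 7^30 ≡ 121; 7^20 ≡ 47; 7^12 ≡ 95 — none is 1, so 7 is a primitive root.
Hence the least primitive root of 122 is 7.

7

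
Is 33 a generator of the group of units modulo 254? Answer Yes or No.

No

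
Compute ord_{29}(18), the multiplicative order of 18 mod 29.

By Lagrange's theorem, ord_29(18) divides φ(29) = 29 − 1 = 28 = 2^2 · 7.
Divisors of 28: 1, 2, 4, 7, 14, 28.
Test each divisor d:
18^1 ≡ 18 (mod 29)
18^2 ≡ 5 (mod 29)
18^4 ≡ 25 (mod 29)
18^7 ≡ 17 (mod 29)
18^14 ≡ 28 (mod 29)
18^28 ≡ 1 (mod 29) ✓
The smallest such exponent is 28, so the order of 18 is 28.

28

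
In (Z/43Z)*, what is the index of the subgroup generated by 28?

1

ord(28) | φ(43) = 43 − 1 = 42 = 2 · 3 · 7.
Divisors of 42: 1, 2, 3, 6, 7, 14, 21, 42.
Test each divisor d:
28^1 ≡ 28 (mod 43)
28^2 ≡ 10 (mod 43)
28^3 ≡ 22 (mod 43)
28^6 ≡ 11 (mod 43)
28^7 ≡ 7 (mod 43)
28^14 ≡ 6 (mod 43)
28^21 ≡ 42 (mod 43)
28^42 ≡ 1 (mod 43) ✓
Thus |⟨28⟩| = ord(28) = 42.
Index = |(Z/43Z)^×| / |⟨28⟩| = 42 / 42 = 1.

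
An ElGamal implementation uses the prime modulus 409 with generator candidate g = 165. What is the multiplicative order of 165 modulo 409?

408

By Lagrange's theorem, ord_409(165) divides φ(409) = 409 − 1 = 408 = 2^3 · 3 · 17.
Divisors of 408: 1, 2, 3, 4, 6, 8, 12, 17, 24, 34, 51, 68, 102, 136, 204, 408.
Check 165^d mod 409 for each divisor in increasing order:
165^1 ≡ 165
165^2 ≡ 231
165^3 ≡ 78
165^4 ≡ 191
165^6 ≡ 358
165^8 ≡ 80
165^12 ≡ 147
165^17 ≡ 371
165^24 ≡ 341
165^34 ≡ 217
165^51 ≡ 343
165^68 ≡ 54
165^102 ≡ 266
165^136 ≡ 53
165^204 ≡ 408
165^408 ≡ 1
Hence ord(165) = 408.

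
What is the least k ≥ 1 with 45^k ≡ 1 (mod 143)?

12

The order of 45 must divide φ(143) = φ(11·13) = (11−1)·(13−1) = 10·12 = 120 = 2^3 · 3 · 5.
Divisors of 120: 1, 2, 3, 4, 5, 6, 8, 10, 12, 15, 20, 24, 30, 40, 60, 120.
Evaluate successive powers at the divisors of 120:
45^1 ≡ 45 (mod 143)
45^2 ≡ 23 (mod 143)
45^3 ≡ 34 (mod 143)
45^4 ≡ 100 (mod 143)
45^5 ≡ 67 (mod 143)
45^6 ≡ 12 (mod 143)
45^8 ≡ 133 (mod 143)
45^10 ≡ 56 (mod 143)
45^12 ≡ 1 (mod 143) ✓
The smallest such exponent is 12, so the order of 45 is 12.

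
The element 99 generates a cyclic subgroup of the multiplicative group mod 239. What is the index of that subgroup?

2

ord(99) | φ(239) = 239 − 1 = 238 = 2 · 7 · 17.
Divisors of 238: 1, 2, 7, 14, 17, 34, 119, 238.
Evaluate successive powers at the divisors of 238:
99^1 ≡ 99 (mod 239)
99^2 ≡ 2 (mod 239)
99^7 ≡ 75 (mod 239)
99^14 ≡ 128 (mod 239)
99^17 ≡ 10 (mod 239)
99^34 ≡ 100 (mod 239)
99^119 ≡ 1 (mod 239) ✓
The order of 99 is 119, so the subgroup it generates has 119 elements.
[(Z/239Z)^× : ⟨99⟩] = 238/119 = 2.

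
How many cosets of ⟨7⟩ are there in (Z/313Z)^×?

ord(7) | φ(313) = 313 − 1 = 312 = 2^3 · 3 · 13.
Divisors of 312: 1, 2, 3, 4, 6, 8, 12, 13, 24, 26, 39, 52, 78, 104, 156, 312.
Check 7^d mod 313 for each divisor in increasing order:
7^1 ≡ 7 (mod 313)
7^2 ≡ 49 (mod 313)
7^3 ≡ 30 (mod 313)
7^4 ≡ 210 (mod 313)
7^6 ≡ 274 (mod 313)
7^8 ≡ 280 (mod 313)
7^12 ≡ 269 (mod 313)
7^13 ≡ 5 (mod 313)
7^24 ≡ 58 (mod 313)
7^26 ≡ 25 (mod 313)
7^39 ≡ 125 (mod 313)
7^52 ≡ 312 (mod 313)
7^78 ≡ 288 (mod 313)
7^104 ≡ 1 (mod 313) ✓
Thus |⟨7⟩| = ord(7) = 104.
[(Z/313Z)^× : ⟨7⟩] = 312/104 = 3.

3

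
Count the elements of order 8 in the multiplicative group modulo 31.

0

φ(31) = 31 − 1 = 30 = 2 · 3 · 5.
Since (Z/31Z)^× is cyclic of order 30, the number of elements of order d is φ(d) when d | 30 and 0 otherwise.
Here 30 is not a multiple of 8, so there are no elements of order 8.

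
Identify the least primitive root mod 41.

φ(41) = 41 − 1 = 40 = 2^3 · 5.
g is a primitive root iff g^(40/q) ≢ 1 (mod 41) for each prime q ∈ {2, 5}.
g = 2: 2^20 ≡ 1 — hits 1, so not a primitive root.
g = 3: 3^20 ≡ 40; 3^8 ≡ 1 — hits 1, so not a primitive root.
g = 4: 4^20 ≡ 1 — hits 1, so not a primitive root.
g = 5: 5^20 ≡ 1 — hits 1, so not a primitive root.
g = 6: 6^20 ≡ 40; 6^8 ≡ 10 — none is 1, so 6 is a primitive root.
The smallest primitive root modulo 41 is 6.

6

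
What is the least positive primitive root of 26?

7

φ(26) = φ(2)·φ(13) = 1·12 = 12 = 2^2 · 3.
Test candidates g = 2, 3, … against the prime factors q ∈ {2, 3} of φ(26): g is a generator iff g^(12/q) ≢ 1 for every such q.
g = 2: gcd(2, 26) = 2 > 1, not a unit — skip.
g = 3: 3^6 ≡ 1 — hits 1, so not a primitive root.
g = 4: gcd(4, 26) = 2 > 1, not a unit — skip.
g = 5: 5^6 ≡ 25; 5^4 ≡ 1 — hits 1, so not a primitive root.
g = 6: gcd(6, 26) = 2 > 1, not a unit — skip.
g = 7: 7^6 ≡ 25; 7^4 ≡ 9 — none is 1, so 7 is a primitive root.
So 7 is the smallest generator of (Z/26Z)^×.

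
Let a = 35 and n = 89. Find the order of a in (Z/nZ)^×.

88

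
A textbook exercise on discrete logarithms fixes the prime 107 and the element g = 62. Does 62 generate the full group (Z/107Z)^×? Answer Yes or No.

φ(107) = 107 − 1 = 106 = 2 · 53.
62 is a primitive root mod 107 iff 62^(φ(107)/q) ≢ 1 for every prime q | φ(107), i.e. q ∈ {2, 53}.
62^53 ≡ 1 (mod 107)  [q = 2: ≡ 1 ✗]
62^2 ≡ 99 (mod 107)  [q = 53: ≢ 1 ✓]
The check at q = 2 fails, so 62 generates a proper subgroup.

No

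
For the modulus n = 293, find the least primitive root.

2

φ(293) = 293 − 1 = 292 = 2^2 · 73.
g is a primitive root iff g^(292/q) ≢ 1 (mod 293) for each prime q ∈ {2, 73}.
g = 2: 2^146 ≡ 292; 2^4 ≡ 16 — none is 1, so 2 is a primitive root.
Hence the least primitive root of 293 is 2.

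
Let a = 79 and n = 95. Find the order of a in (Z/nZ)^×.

ord(79) | φ(95) = φ(5·19) = (5−1)·(19−1) = 4·18 = 72 = 2^3 · 3^2.
Divisors of 72: 1, 2, 3, 4, 6, 8, 9, 12, 18, 24, 36, 72.
Test each divisor d:
79^1 ≡ 79 (mod 95)
79^2 ≡ 66 (mod 95)
79^3 ≡ 84 (mod 95)
79^4 ≡ 81 (mod 95)
79^6 ≡ 26 (mod 95)
79^8 ≡ 6 (mod 95)
79^9 ≡ 94 (mod 95)
79^12 ≡ 11 (mod 95)
79^18 ≡ 1 (mod 95) ✓
Hence ord(79) = 18.

18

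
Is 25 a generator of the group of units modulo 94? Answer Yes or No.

φ(94) = φ(2)·φ(47) = 1·46 = 46 = 2 · 23.
It suffices to check that the order of 25 is not a proper divisor of 46: compute 25^(46/q) for q ∈ {2, 23}.
25^23 ≡ 1 (mod 94)  [q = 2: ≡ 1 ✗]
25^2 ≡ 61 (mod 94)  [q = 23: ≢ 1 ✓]
The check at q = 2 fails, so 25 generates a proper subgroup.

No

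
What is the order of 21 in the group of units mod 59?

29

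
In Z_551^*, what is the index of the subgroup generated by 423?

14

Since 423 ∈ (Z/551Z)^×, its order divides φ(551) = φ(19·29) = (19−1)·(29−1) = 18·28 = 504 = 2^3 · 3^2 · 7.
Divisors of 504: 1, 2, 3, 4, 6, 7, 8, 9, 12, 14, 18, 21, 24, 28, 36, 42, 56, 63, 72, 84, 126, 168, 252, 504.
Compute 423^d (mod 551) for the divisors d until we hit 1:
423^1 ≡ 423
423^2 ≡ 405
423^3 ≡ 505
423^4 ≡ 378
423^6 ≡ 463
423^7 ≡ 244
423^8 ≡ 175
423^9 ≡ 191
423^12 ≡ 30
423^14 ≡ 28
423^18 ≡ 115
423^21 ≡ 220
423^24 ≡ 349
423^28 ≡ 233
423^36 ≡ 1
Thus |⟨423⟩| = ord(423) = 36.
The index is φ(551) / ord(423) = 504 / 36 = 14.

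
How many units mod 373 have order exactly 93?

φ(373) = 373 − 1 = 372 = 2^2 · 3 · 31.
In a cyclic group of order 372, there are φ(d) elements of order d for each divisor d of 372, and zero for non-divisors.
93 = 3 · 31 divides 372, and φ(93) = 60.

60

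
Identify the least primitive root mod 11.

φ(11) = 11 − 1 = 10 = 2 · 5.
g is a primitive root iff g^(10/q) ≢ 1 (mod 11) for each prime q ∈ {2, 5}.
g = 2: 2^5 ≡ 10; 2^2 ≡ 4 — none is 1, so 2 is a primitive root.
So 2 is the smallest generator of (Z/11Z)^×.

2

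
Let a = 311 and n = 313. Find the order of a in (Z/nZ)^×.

By Lagrange's theorem, ord_313(311) divides φ(313) = 313 − 1 = 312 = 2^3 · 3 · 13.
Divisors of 312: 1, 2, 3, 4, 6, 8, 12, 13, 24, 26, 39, 52, 78, 104, 156, 312.
Evaluate successive powers at the divisors of 312:
311^1 ≡ 311
311^2 ≡ 4
311^3 ≡ 305
311^4 ≡ 16
311^6 ≡ 64
311^8 ≡ 256
311^12 ≡ 27
311^13 ≡ 259
311^24 ≡ 103
311^26 ≡ 99
311^39 ≡ 288
311^52 ≡ 98
311^78 ≡ 312
311^104 ≡ 214
311^156 ≡ 1
The smallest such exponent is 156, so the order of 311 is 156.

156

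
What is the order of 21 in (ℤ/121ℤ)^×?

22

Since 21 ∈ (Z/121Z)^×, its order divides φ(121) = φ(11^2) = 11·(11−1) = 110 = 2 · 5 · 11.
Divisors of 110: 1, 2, 5, 10, 11, 22, 55, 110.
Check 21^d mod 121 for each divisor in increasing order:
21^1 ≡ 21 (mod 121)
21^2 ≡ 78 (mod 121)
21^5 ≡ 109 (mod 121)
21^10 ≡ 23 (mod 121)
21^11 ≡ 120 (mod 121)
21^22 ≡ 1 (mod 121) ✓
Therefore the multiplicative order of 21 modulo 121 is 22.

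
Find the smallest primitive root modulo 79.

φ(79) = 79 − 1 = 78 = 2 · 3 · 13.
g is a primitive root iff g^(78/q) ≢ 1 (mod 79) for each prime q ∈ {2, 3, 13}.
g = 2: 2^39 ≡ 1 — hits 1, so not a primitive root.
g = 3: 3^39 ≡ 78; 3^26 ≡ 23; 3^6 ≡ 18 — none is 1, so 3 is a primitive root.
The smallest primitive root modulo 79 is 3.

3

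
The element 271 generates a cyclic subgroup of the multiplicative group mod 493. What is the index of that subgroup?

16

Since 271 ∈ (Z/493Z)^×, its order divides φ(493) = φ(17·29) = (17−1)·(29−1) = 16·28 = 448 = 2^6 · 7.
Divisors of 448: 1, 2, 4, 7, 8, 14, 16, 28, 32, 56, 64, 112, 224, 448.
Evaluate successive powers at the divisors of 448:
271^1 ≡ 271 (mod 493)
271^2 ≡ 477 (mod 493)
271^4 ≡ 256 (mod 493)
271^7 ≡ 220 (mod 493)
271^8 ≡ 460 (mod 493)
271^14 ≡ 86 (mod 493)
271^16 ≡ 103 (mod 493)
271^28 ≡ 1 (mod 493) ✓
Thus |⟨271⟩| = ord(271) = 28.
Index = |(Z/493Z)^×| / |⟨271⟩| = 448 / 28 = 16.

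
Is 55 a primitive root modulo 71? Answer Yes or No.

φ(71) = 71 − 1 = 70 = 2 · 5 · 7.
An element g generates (Z/71Z)^× iff g^(70/q) ≢ 1 (mod 71) for each prime q ∈ {2, 5, 7}.
55^35 ≡ 70 (mod 71)  [q = 2: ≢ 1 ✓]
55^14 ≡ 25 (mod 71)  [q = 5: ≢ 1 ✓]
55^10 ≡ 32 (mod 71)  [q = 7: ≢ 1 ✓]
All checks pass, so 55 has order 70 and is a primitive root modulo 71.

Yes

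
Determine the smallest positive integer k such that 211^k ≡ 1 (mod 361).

342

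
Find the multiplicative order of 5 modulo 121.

By Lagrange's theorem, ord_121(5) divides φ(121) = φ(11^2) = 11·(11−1) = 110 = 2 · 5 · 11.
Divisors of 110: 1, 2, 5, 10, 11, 22, 55, 110.
Check 5^d mod 121 for each divisor in increasing order:
5^1 ≡ 5
5^2 ≡ 25
5^5 ≡ 100
5^10 ≡ 78
5^11 ≡ 27
5^22 ≡ 3
5^55 ≡ 1
Hence ord(5) = 55.

55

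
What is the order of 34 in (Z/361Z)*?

By Lagrange's theorem, ord_361(34) divides φ(361) = φ(19^2) = 19·(19−1) = 342 = 2 · 3^2 · 19.
Divisors of 342: 1, 2, 3, 6, 9, 18, 19, 38, 57, 114, 171, 342.
Check 34^d mod 361 for each divisor in increasing order:
34^1 ≡ 34 (mod 361)
34^2 ≡ 73 (mod 361)
34^3 ≡ 316 (mod 361)
34^6 ≡ 220 (mod 361)
34^9 ≡ 208 (mod 361)
34^18 ≡ 305 (mod 361)
34^19 ≡ 262 (mod 361)
34^38 ≡ 54 (mod 361)
34^57 ≡ 69 (mod 361)
34^114 ≡ 68 (mod 361)
34^171 ≡ 360 (mod 361)
34^342 ≡ 1 (mod 361) ✓
Therefore the multiplicative order of 34 modulo 361 is 342.

342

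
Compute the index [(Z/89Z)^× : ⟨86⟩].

1

By Lagrange's theorem, ord_89(86) divides φ(89) = 89 − 1 = 88 = 2^3 · 11.
Divisors of 88: 1, 2, 4, 8, 11, 22, 44, 88.
Check 86^d mod 89 for each divisor in increasing order:
86^1 ≡ 86 (mod 89)
86^2 ≡ 9 (mod 89)
86^4 ≡ 81 (mod 89)
86^8 ≡ 64 (mod 89)
86^11 ≡ 52 (mod 89)
86^22 ≡ 34 (mod 89)
86^44 ≡ 88 (mod 89)
86^88 ≡ 1 (mod 89) ✓
Thus |⟨86⟩| = ord(86) = 88.
The index is φ(89) / ord(86) = 88 / 88 = 1.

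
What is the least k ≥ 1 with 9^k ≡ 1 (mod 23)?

11

The order of 9 must divide φ(23) = 23 − 1 = 22 = 2 · 11.
Divisors of 22: 1, 2, 11, 22.
Evaluate successive powers at the divisors of 22:
9^1 ≡ 9
9^2 ≡ 12
9^11 ≡ 1
Therefore the multiplicative order of 9 modulo 23 is 11.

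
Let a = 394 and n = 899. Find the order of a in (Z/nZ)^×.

ord(394) | φ(899) = φ(29·31) = (29−1)·(31−1) = 28·30 = 840 = 2^3 · 3 · 5 · 7.
Divisors of 840: 1, 2, 3, 4, 5, 6, 7, 8, 10, 12, 14, 15, 20, 21, 24, 28, 30, 35, 40, 42, 56, 60, 70, 84, 105, 120, 140, 168, 210, 280, 420, 840.
Compute 394^d (mod 899) for the divisors d until we hit 1:
394^1 ≡ 394
394^2 ≡ 608
394^3 ≡ 418
394^4 ≡ 175
394^5 ≡ 626
394^6 ≡ 318
394^7 ≡ 331
394^8 ≡ 59
394^10 ≡ 811
394^12 ≡ 436
394^14 ≡ 782
394^15 ≡ 650
394^20 ≡ 552
394^21 ≡ 829
394^24 ≡ 407
394^28 ≡ 204
394^30 ≡ 869
394^35 ≡ 99
394^40 ≡ 842
394^42 ≡ 405
394^56 ≡ 262
394^60 ≡ 1
Hence ord(394) = 60.

60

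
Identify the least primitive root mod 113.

φ(113) = 113 − 1 = 112 = 2^4 · 7.
Test candidates g = 2, 3, … against the prime factors q ∈ {2, 7} of φ(113): g is a generator iff g^(112/q) ≢ 1 for every such q.
g = 2: 2^56 ≡ 1 — hits 1, so not a primitive root.
g = 3: 3^56 ≡ 112; 3^16 ≡ 49 — none is 1, so 3 is a primitive root.
Hence the least primitive root of 113 is 3.

3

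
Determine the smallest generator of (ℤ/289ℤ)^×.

3

φ(289) = φ(17^2) = 17·(17−1) = 272 = 2^4 · 17.
g is a primitive root iff g^(272/q) ≢ 1 (mod 289) for each prime q ∈ {2, 17}.
g = 2: 2^136 ≡ 1 — hits 1, so not a primitive root.
g = 3: 3^136 ≡ 288; 3^16 ≡ 171 — none is 1, so 3 is a primitive root.
Hence the least primitive root of 289 is 3.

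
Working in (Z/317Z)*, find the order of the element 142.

158

ord(142) | φ(317) = 317 − 1 = 316 = 2^2 · 79.
Divisors of 316: 1, 2, 4, 79, 158, 316.
Compute 142^d (mod 317) for the divisors d until we hit 1:
142^1 ≡ 142
142^2 ≡ 193
142^4 ≡ 160
142^79 ≡ 316
142^158 ≡ 1
Hence ord(142) = 158.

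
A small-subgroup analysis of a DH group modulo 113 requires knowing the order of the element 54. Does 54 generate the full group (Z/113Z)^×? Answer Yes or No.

Yes

φ(113) = 113 − 1 = 112 = 2^4 · 7.
It suffices to check that the order of 54 is not a proper divisor of 112: compute 54^(112/q) for q ∈ {2, 7}.
54^56 ≡ 112 (mod 113)  [q = 2: ≢ 1 ✓]
54^16 ≡ 49 (mod 113)  [q = 7: ≢ 1 ✓]
All checks pass, so 54 has order 112 and is a primitive root modulo 113.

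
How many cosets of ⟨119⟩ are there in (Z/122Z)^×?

By Lagrange's theorem, ord_122(119) divides φ(122) = φ(2)·φ(61) = 1·60 = 60 = 2^2 · 3 · 5.
Divisors of 60: 1, 2, 3, 4, 5, 6, 10, 12, 15, 20, 30, 60.
Test each divisor d:
119^1 ≡ 119
119^2 ≡ 9
119^3 ≡ 95
119^4 ≡ 81
119^5 ≡ 1
The order of 119 is 5, so the subgroup it generates has 5 elements.
[(Z/122Z)^× : ⟨119⟩] = 60/5 = 12.

12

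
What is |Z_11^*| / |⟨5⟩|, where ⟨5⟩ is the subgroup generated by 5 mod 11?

2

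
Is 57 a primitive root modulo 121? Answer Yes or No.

Yes

φ(121) = φ(11^2) = 11·(11−1) = 110 = 2 · 5 · 11.
It suffices to check that the order of 57 is not a proper divisor of 110: compute 57^(110/q) for q ∈ {2, 5, 11}.
57^55 ≡ 120 (mod 121)  [q = 2: ≢ 1 ✓]
57^22 ≡ 81 (mod 121)  [q = 5: ≢ 1 ✓]
57^10 ≡ 89 (mod 121)  [q = 11: ≢ 1 ✓]
None equal 1, so ord_121(57) = 110: 57 is a primitive root.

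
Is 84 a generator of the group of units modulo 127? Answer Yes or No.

φ(127) = 127 − 1 = 126 = 2 · 3^2 · 7.
84 is a primitive root mod 127 iff 84^(φ(127)/q) ≢ 1 for every prime q | φ(127), i.e. q ∈ {2, 3, 7}.
84^63 ≡ 1 (mod 127)  [q = 2: ≡ 1 ✗]
84^42 ≡ 19 (mod 127)  [q = 3: ≢ 1 ✓]
84^18 ≡ 4 (mod 127)  [q = 7: ≢ 1 ✓]
84^63 ≡ 1 shows ord(84) | 63, strictly less than φ(127); not a primitive root.

No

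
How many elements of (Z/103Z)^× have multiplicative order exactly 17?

16

φ(103) = 103 − 1 = 102 = 2 · 3 · 17.
(Z/103Z)^× is cyclic (|G| = 102); a cyclic group of order m has exactly φ(d) elements of each order d | m, and none otherwise.
17 | 102, and φ(17) = 17 − 1 = 16.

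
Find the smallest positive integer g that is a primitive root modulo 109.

φ(109) = 109 − 1 = 108 = 2^2 · 3^3.
g is a primitive root iff g^(108/q) ≢ 1 (mod 109) for each prime q ∈ {2, 3}.
g = 2: 2^54 ≡ 108; 2^36 ≡ 1 — hits 1, so not a primitive root.
g = 3: 3^54 ≡ 1 — hits 1, so not a primitive root.
g = 4: 4^54 ≡ 1 — hits 1, so not a primitive root.
g = 5: 5^54 ≡ 1 — hits 1, so not a primitive root.
g = 6: 6^54 ≡ 108; 6^36 ≡ 63 — none is 1, so 6 is a primitive root.
So 6 is the smallest generator of (Z/109Z)^×.

6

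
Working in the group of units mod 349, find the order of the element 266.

ord(266) | φ(349) = 349 − 1 = 348 = 2^2 · 3 · 29.
Divisors of 348: 1, 2, 3, 4, 6, 12, 29, 58, 87, 116, 174, 348.
Evaluate successive powers at the divisors of 348:
266^1 ≡ 266 (mod 349)
266^2 ≡ 258 (mod 349)
266^3 ≡ 224 (mod 349)
266^4 ≡ 254 (mod 349)
266^6 ≡ 269 (mod 349)
266^12 ≡ 118 (mod 349)
266^29 ≡ 226 (mod 349)
266^58 ≡ 122 (mod 349)
266^87 ≡ 1 (mod 349) ✓
The smallest such exponent is 87, so the order of 266 is 87.

87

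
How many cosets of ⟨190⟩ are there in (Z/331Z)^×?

ord(190) | φ(331) = 331 − 1 = 330 = 2 · 3 · 5 · 11.
Divisors of 330: 1, 2, 3, 5, 6, 10, 11, 15, 22, 30, 33, 55, 66, 110, 165, 330.
Compute 190^d (mod 331) for the divisors d until we hit 1:
190^1 ≡ 190
190^2 ≡ 21
190^3 ≡ 18
190^5 ≡ 47
190^6 ≡ 324
190^10 ≡ 223
190^11 ≡ 2
190^15 ≡ 220
190^22 ≡ 4
190^30 ≡ 74
190^33 ≡ 8
190^55 ≡ 32
190^66 ≡ 64
190^110 ≡ 31
190^165 ≡ 330
190^330 ≡ 1
The order of 190 is 330, so the subgroup it generates has 330 elements.
The index is φ(331) / ord(190) = 330 / 330 = 1.

1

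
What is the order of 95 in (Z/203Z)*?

84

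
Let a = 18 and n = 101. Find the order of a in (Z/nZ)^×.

ord(18) | φ(101) = 101 − 1 = 100 = 2^2 · 5^2.
Divisors of 100: 1, 2, 4, 5, 10, 20, 25, 50, 100.
Compute 18^d (mod 101) for the divisors d until we hit 1:
18^1 ≡ 18 (mod 101)
18^2 ≡ 21 (mod 101)
18^4 ≡ 37 (mod 101)
18^5 ≡ 60 (mod 101)
18^10 ≡ 65 (mod 101)
18^20 ≡ 84 (mod 101)
18^25 ≡ 91 (mod 101)
18^50 ≡ 100 (mod 101)
18^100 ≡ 1 (mod 101) ✓
Hence ord(18) = 100.

100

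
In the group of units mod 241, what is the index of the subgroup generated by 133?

2

The order of 133 must divide φ(241) = 241 − 1 = 240 = 2^4 · 3 · 5.
Divisors of 240: 1, 2, 3, 4, 5, 6, 8, 10, 12, 15, 16, 20, 24, 30, 40, 48, 60, 80, 120, 240.
Check 133^d mod 241 for each divisor in increasing order:
133^1 ≡ 133 (mod 241)
133^2 ≡ 96 (mod 241)
133^3 ≡ 236 (mod 241)
133^4 ≡ 58 (mod 241)
133^5 ≡ 2 (mod 241)
133^6 ≡ 25 (mod 241)
133^8 ≡ 231 (mod 241)
133^10 ≡ 4 (mod 241)
133^12 ≡ 143 (mod 241)
133^15 ≡ 8 (mod 241)
133^16 ≡ 100 (mod 241)
133^20 ≡ 16 (mod 241)
133^24 ≡ 205 (mod 241)
133^30 ≡ 64 (mod 241)
133^40 ≡ 15 (mod 241)
133^48 ≡ 91 (mod 241)
133^60 ≡ 240 (mod 241)
133^80 ≡ 225 (mod 241)
133^120 ≡ 1 (mod 241) ✓
Thus |⟨133⟩| = ord(133) = 120.
[(Z/241Z)^× : ⟨133⟩] = 240/120 = 2.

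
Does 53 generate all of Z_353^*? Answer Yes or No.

Yes

φ(353) = 353 − 1 = 352 = 2^5 · 11.
An element g generates (Z/353Z)^× iff g^(352/q) ≢ 1 (mod 353) for each prime q ∈ {2, 11}.
53^176 ≡ 352 (mod 353)  [q = 2: ≢ 1 ✓]
53^32 ≡ 140 (mod 353)  [q = 11: ≢ 1 ✓]
Every test exponent gives a nontrivial residue, hence 53 generates the full group.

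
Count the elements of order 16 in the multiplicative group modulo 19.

0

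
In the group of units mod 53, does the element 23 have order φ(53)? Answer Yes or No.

No

φ(53) = 53 − 1 = 52 = 2^2 · 13.
An element g generates (Z/53Z)^× iff g^(52/q) ≢ 1 (mod 53) for each prime q ∈ {2, 13}.
23^26 ≡ 52 (mod 53)  [q = 2: ≢ 1 ✓]
23^4 ≡ 1 (mod 53)  [q = 13: ≡ 1 ✗]
Since 23^4 ≡ 1, the order of 23 divides 4 < 52, so 23 is not a primitive root.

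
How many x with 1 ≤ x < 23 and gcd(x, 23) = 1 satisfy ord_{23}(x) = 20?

0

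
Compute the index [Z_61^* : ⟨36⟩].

2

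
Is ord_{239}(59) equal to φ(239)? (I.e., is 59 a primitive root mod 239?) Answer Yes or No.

Yes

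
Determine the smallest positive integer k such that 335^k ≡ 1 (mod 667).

Since 335 ∈ (Z/667Z)^×, its order divides φ(667) = φ(23·29) = (23−1)·(29−1) = 22·28 = 616 = 2^3 · 7 · 11.
Divisors of 616: 1, 2, 4, 7, 8, 11, 14, 22, 28, 44, 56, 77, 88, 154, 308, 616.
Check 335^d mod 667 for each divisor in increasing order:
335^1 ≡ 335 (mod 667)
335^2 ≡ 169 (mod 667)
335^4 ≡ 547 (mod 667)
335^7 ≡ 262 (mod 667)
335^8 ≡ 393 (mod 667)
335^11 ≡ 576 (mod 667)
335^14 ≡ 610 (mod 667)
335^22 ≡ 277 (mod 667)
335^28 ≡ 581 (mod 667)
335^44 ≡ 24 (mod 667)
335^56 ≡ 59 (mod 667)
335^77 ≡ 1 (mod 667) ✓
Hence ord(335) = 77.

77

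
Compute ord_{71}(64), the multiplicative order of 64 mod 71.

35

By Lagrange's theorem, ord_71(64) divides φ(71) = 71 − 1 = 70 = 2 · 5 · 7.
Divisors of 70: 1, 2, 5, 7, 10, 14, 35, 70.
Compute 64^d (mod 71) for the divisors d until we hit 1:
64^1 ≡ 64
64^2 ≡ 49
64^5 ≡ 20
64^7 ≡ 57
64^10 ≡ 45
64^14 ≡ 54
64^35 ≡ 1
So ord_71(64) = 35.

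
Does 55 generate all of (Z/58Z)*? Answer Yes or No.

Yes

φ(58) = φ(2)·φ(29) = 1·28 = 28 = 2^2 · 7.
55 is a primitive root mod 58 iff 55^(φ(58)/q) ≢ 1 for every prime q | φ(58), i.e. q ∈ {2, 7}.
55^14 ≡ 57 (mod 58)  [q = 2: ≢ 1 ✓]
55^4 ≡ 23 (mod 58)  [q = 7: ≢ 1 ✓]
All checks pass, so 55 has order 28 and is a primitive root modulo 58.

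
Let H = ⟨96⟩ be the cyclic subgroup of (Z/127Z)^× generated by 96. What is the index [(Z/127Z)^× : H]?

By Lagrange's theorem, ord_127(96) divides φ(127) = 127 − 1 = 126 = 2 · 3^2 · 7.
Divisors of 126: 1, 2, 3, 6, 7, 9, 14, 18, 21, 42, 63, 126.
Compute 96^d (mod 127) for the divisors d until we hit 1:
96^1 ≡ 96 (mod 127)
96^2 ≡ 72 (mod 127)
96^3 ≡ 54 (mod 127)
96^6 ≡ 122 (mod 127)
96^7 ≡ 28 (mod 127)
96^9 ≡ 111 (mod 127)
96^14 ≡ 22 (mod 127)
96^18 ≡ 2 (mod 127)
96^21 ≡ 108 (mod 127)
96^42 ≡ 107 (mod 127)
96^63 ≡ 126 (mod 127)
96^126 ≡ 1 (mod 127) ✓
The order of 96 is 126, so the subgroup it generates has 126 elements.
The index is φ(127) / ord(96) = 126 / 126 = 1.

1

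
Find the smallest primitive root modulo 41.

φ(41) = 41 − 1 = 40 = 2^3 · 5.
Test candidates g = 2, 3, … against the prime factors q ∈ {2, 5} of φ(41): g is a generator iff g^(40/q) ≢ 1 for every such q.
g = 2: 2^20 ≡ 1 — hits 1, so not a primitive root.
g = 3: 3^20 ≡ 40; 3^8 ≡ 1 — hits 1, so not a primitive root.
g = 4: 4^20 ≡ 1 — hits 1, so not a primitive root.
g = 5: 5^20 ≡ 1 — hits 1, so not a primitive root.
g = 6: 6^20 ≡ 40; 6^8 ≡ 10 — none is 1, so 6 is a primitive root.
Hence the least primitive root of 41 is 6.

6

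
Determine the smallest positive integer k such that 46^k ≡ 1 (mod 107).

106

By Lagrange's theorem, ord_107(46) divides φ(107) = 107 − 1 = 106 = 2 · 53.
Divisors of 106: 1, 2, 53, 106.
Compute 46^d (mod 107) for the divisors d until we hit 1:
46^1 ≡ 46 (mod 107)
46^2 ≡ 83 (mod 107)
46^53 ≡ 106 (mod 107)
46^106 ≡ 1 (mod 107) ✓
Hence ord(46) = 106.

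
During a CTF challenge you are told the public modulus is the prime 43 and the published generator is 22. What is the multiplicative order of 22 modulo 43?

14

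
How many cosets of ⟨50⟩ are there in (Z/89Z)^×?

4

ord(50) | φ(89) = 89 − 1 = 88 = 2^3 · 11.
Divisors of 88: 1, 2, 4, 8, 11, 22, 44, 88.
Evaluate successive powers at the divisors of 88:
50^1 ≡ 50 (mod 89)
50^2 ≡ 8 (mod 89)
50^4 ≡ 64 (mod 89)
50^8 ≡ 2 (mod 89)
50^11 ≡ 88 (mod 89)
50^22 ≡ 1 (mod 89) ✓
Thus |⟨50⟩| = ord(50) = 22.
[(Z/89Z)^× : ⟨50⟩] = 88/22 = 4.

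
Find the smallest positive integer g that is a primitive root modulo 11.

2

φ(11) = 11 − 1 = 10 = 2 · 5.
Test candidates g = 2, 3, … against the prime factors q ∈ {2, 5} of φ(11): g is a generator iff g^(10/q) ≢ 1 for every such q.
g = 2: 2^5 ≡ 10; 2^2 ≡ 4 — none is 1, so 2 is a primitive root.
So 2 is the smallest generator of (Z/11Z)^×.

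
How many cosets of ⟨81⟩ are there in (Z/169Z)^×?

ord(81) | φ(169) = φ(13^2) = 13·(13−1) = 156 = 2^2 · 3 · 13.
Divisors of 156: 1, 2, 3, 4, 6, 12, 13, 26, 39, 52, 78, 156.
Compute 81^d (mod 169) for the divisors d until we hit 1:
81^1 ≡ 81
81^2 ≡ 139
81^3 ≡ 105
81^4 ≡ 55
81^6 ≡ 40
81^12 ≡ 79
81^13 ≡ 146
81^26 ≡ 22
81^39 ≡ 1
So ord_169(81) = 39, hence |⟨81⟩| = 39.
Index = |(Z/169Z)^×| / |⟨81⟩| = 156 / 39 = 4.

4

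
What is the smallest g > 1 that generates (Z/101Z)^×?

φ(101) = 101 − 1 = 100 = 2^2 · 5^2.
g is a primitive root iff g^(100/q) ≢ 1 (mod 101) for each prime q ∈ {2, 5}.
g = 2: 2^50 ≡ 100; 2^20 ≡ 95 — none is 1, so 2 is a primitive root.
Hence the least primitive root of 101 is 2.

2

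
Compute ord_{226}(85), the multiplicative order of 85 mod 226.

14

The order of 85 must divide φ(226) = φ(2)·φ(113) = 1·112 = 112 = 2^4 · 7.
Divisors of 112: 1, 2, 4, 7, 8, 14, 16, 28, 56, 112.
Check 85^d mod 226 for each divisor in increasing order:
85^1 ≡ 85
85^2 ≡ 219
85^4 ≡ 49
85^7 ≡ 225
85^8 ≡ 141
85^14 ≡ 1
Hence ord(85) = 14.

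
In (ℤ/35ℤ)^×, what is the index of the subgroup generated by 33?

2

ord(33) | φ(35) = φ(5·7) = (5−1)·(7−1) = 4·6 = 24 = 2^3 · 3.
Divisors of 24: 1, 2, 3, 4, 6, 8, 12, 24.
Test each divisor d:
33^1 ≡ 33 (mod 35)
33^2 ≡ 4 (mod 35)
33^3 ≡ 27 (mod 35)
33^4 ≡ 16 (mod 35)
33^6 ≡ 29 (mod 35)
33^8 ≡ 11 (mod 35)
33^12 ≡ 1 (mod 35) ✓
So ord_35(33) = 12, hence |⟨33⟩| = 12.
Index = |(Z/35Z)^×| / |⟨33⟩| = 24 / 12 = 2.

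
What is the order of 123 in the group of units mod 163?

18

The order of 123 must divide φ(163) = 163 − 1 = 162 = 2 · 3^4.
Divisors of 162: 1, 2, 3, 6, 9, 18, 27, 54, 81, 162.
Test each divisor d:
123^1 ≡ 123
123^2 ≡ 133
123^3 ≡ 59
123^6 ≡ 58
123^9 ≡ 162
123^18 ≡ 1
Therefore the multiplicative order of 123 modulo 163 is 18.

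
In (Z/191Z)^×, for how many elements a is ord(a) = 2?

1

φ(191) = 191 − 1 = 190 = 2 · 5 · 19.
Since (Z/191Z)^× is cyclic of order 190, the number of elements of order d is φ(d) when d | 190 and 0 otherwise.
2 | 190, and φ(2) = 2 − 1 = 1.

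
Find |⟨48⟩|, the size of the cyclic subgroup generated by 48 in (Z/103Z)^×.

102

By Lagrange's theorem, ord_103(48) divides φ(103) = 103 − 1 = 102 = 2 · 3 · 17.
Divisors of 102: 1, 2, 3, 6, 17, 34, 51, 102.
Evaluate successive powers at the divisors of 102:
48^1 ≡ 48 (mod 103)
48^2 ≡ 38 (mod 103)
48^3 ≡ 73 (mod 103)
48^6 ≡ 76 (mod 103)
48^17 ≡ 47 (mod 103)
48^34 ≡ 46 (mod 103)
48^51 ≡ 102 (mod 103)
48^102 ≡ 1 (mod 103) ✓
So ord_103(48) = 102.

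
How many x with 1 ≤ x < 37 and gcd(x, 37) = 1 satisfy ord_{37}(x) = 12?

φ(37) = 37 − 1 = 36 = 2^2 · 3^2.
Since (Z/37Z)^× is cyclic of order 36, the number of elements of order d is φ(d) when d | 36 and 0 otherwise.
12 = 2^2 · 3 divides 36, and φ(12) = 4.

4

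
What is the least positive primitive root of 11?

2

φ(11) = 11 − 1 = 10 = 2 · 5.
g is a primitive root iff g^(10/q) ≢ 1 (mod 11) for each prime q ∈ {2, 5}.
g = 2: 2^5 ≡ 10; 2^2 ≡ 4 — none is 1, so 2 is a primitive root.
Hence the least primitive root of 11 is 2.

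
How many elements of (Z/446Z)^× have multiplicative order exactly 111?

72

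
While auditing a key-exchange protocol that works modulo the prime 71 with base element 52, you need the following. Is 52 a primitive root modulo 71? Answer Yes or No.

φ(71) = 71 − 1 = 70 = 2 · 5 · 7.
Test 52^(70/q) mod 71 for each prime factor q of 70:
52^35 ≡ 70 (mod 71)  [q = 2: ≢ 1 ✓]
52^14 ≡ 54 (mod 71)  [q = 5: ≢ 1 ✓]
52^10 ≡ 37 (mod 71)  [q = 7: ≢ 1 ✓]
None equal 1, so ord_71(52) = 70: 52 is a primitive root.

Yes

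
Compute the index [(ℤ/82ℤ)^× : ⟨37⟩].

8

By Lagrange's theorem, ord_82(37) divides φ(82) = φ(2)·φ(41) = 1·40 = 40 = 2^3 · 5.
Divisors of 40: 1, 2, 4, 5, 8, 10, 20, 40.
Evaluate successive powers at the divisors of 40:
37^1 ≡ 37 (mod 82)
37^2 ≡ 57 (mod 82)
37^4 ≡ 51 (mod 82)
37^5 ≡ 1 (mod 82) ✓
So ord_82(37) = 5, hence |⟨37⟩| = 5.
The index is φ(82) / ord(37) = 40 / 5 = 8.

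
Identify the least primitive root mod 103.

5

φ(103) = 103 − 1 = 102 = 2 · 3 · 17.
Test candidates g = 2, 3, … against the prime factors q ∈ {2, 3, 17} of φ(103): g is a generator iff g^(102/q) ≢ 1 for every such q.
g = 2: 2^51 ≡ 1 — hits 1, so not a primitive root.
g = 3: 3^51 ≡ 102; 3^34 ≡ 1 — hits 1, so not a primitive root.
g = 4: 4^51 ≡ 1 — hits 1, so not a primitive root.
g = 5: 5^51 ≡ 102; 5^34 ≡ 56; 5^6 ≡ 72 — none is 1, so 5 is a primitive root.
The smallest primitive root modulo 103 is 5.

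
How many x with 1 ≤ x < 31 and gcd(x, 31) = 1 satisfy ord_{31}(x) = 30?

φ(31) = 31 − 1 = 30 = 2 · 3 · 5.
Since (Z/31Z)^× is cyclic of order 30, the number of elements of order d is φ(d) when d | 30 and 0 otherwise.
30 = 2 · 3 · 5 divides 30, and φ(30) = 8.

8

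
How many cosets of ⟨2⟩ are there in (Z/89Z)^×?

8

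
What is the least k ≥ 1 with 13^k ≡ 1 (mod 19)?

18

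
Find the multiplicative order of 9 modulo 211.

Since 9 ∈ (Z/211Z)^×, its order divides φ(211) = 211 − 1 = 210 = 2 · 3 · 5 · 7.
Divisors of 210: 1, 2, 3, 5, 6, 7, 10, 14, 15, 21, 30, 35, 42, 70, 105, 210.
Test each divisor d:
9^1 ≡ 9
9^2 ≡ 81
9^3 ≡ 96
9^5 ≡ 180
9^6 ≡ 143
9^7 ≡ 21
9^10 ≡ 117
9^14 ≡ 19
9^15 ≡ 171
9^21 ≡ 188
9^30 ≡ 123
9^35 ≡ 196
9^42 ≡ 107
9^70 ≡ 14
9^105 ≡ 1
So ord_211(9) = 105.

105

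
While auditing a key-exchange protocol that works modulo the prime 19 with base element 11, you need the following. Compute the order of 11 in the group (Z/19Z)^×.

3

ord(11) | φ(19) = 19 − 1 = 18 = 2 · 3^2.
Divisors of 18: 1, 2, 3, 6, 9, 18.
Check 11^d mod 19 for each divisor in increasing order:
11^1 ≡ 11 (mod 19)
11^2 ≡ 7 (mod 19)
11^3 ≡ 1 (mod 19) ✓
So ord_19(11) = 3.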